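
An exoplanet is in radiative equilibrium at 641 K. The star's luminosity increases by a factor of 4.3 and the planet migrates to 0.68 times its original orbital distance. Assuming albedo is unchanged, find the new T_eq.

T_eq ≈ 1120 K

T_eq ∝ L^(1/4) · d^(−1/2).
T′ = 641 × 4.3^(1/4) / 0.68^(1/2) = 1120 K.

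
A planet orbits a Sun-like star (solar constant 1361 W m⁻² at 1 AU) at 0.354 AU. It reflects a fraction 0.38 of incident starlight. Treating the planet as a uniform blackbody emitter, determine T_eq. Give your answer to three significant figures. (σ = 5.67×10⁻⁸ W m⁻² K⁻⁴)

T_eq ≈ 415 K

Flux at 0.354 AU: S = 1361/0.354² = 1.09×10⁴ W m⁻².
Energy balance: absorbed = emitted ⇒ πR²·S(1−A) = 4πR²·σT_eq⁴, so T_eq⁴ = S(1−A)/(4σ).
T_eq = [1.09×10⁴ × 0.62 / (4 × 5.67×10⁻⁸)]^(1/4) = (2.97×10¹⁰)^(1/4) = 415 K.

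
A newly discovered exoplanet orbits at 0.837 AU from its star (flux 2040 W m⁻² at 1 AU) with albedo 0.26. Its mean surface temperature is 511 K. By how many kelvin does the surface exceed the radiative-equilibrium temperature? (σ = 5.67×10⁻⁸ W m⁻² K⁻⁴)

S = 2040/0.837² = 2912 W m⁻².
T_eq = [S(1−A)/(4σ)]^(1/4) = [2912×0.74/(4×5.67×10⁻⁸)]^(1/4) = 312.2 K.
ΔT = T_surf − T_eq = 511 − 312.2.

ΔT ≈ 198.8 K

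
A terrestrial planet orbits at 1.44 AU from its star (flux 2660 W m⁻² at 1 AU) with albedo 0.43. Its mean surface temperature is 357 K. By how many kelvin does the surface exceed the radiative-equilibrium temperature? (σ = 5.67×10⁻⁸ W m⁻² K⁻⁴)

S = 2660/1.44² = 1283 W m⁻².
T_eq = [S(1−A)/(4σ)]^(1/4) = [1283×0.57/(4×5.67×10⁻⁸)]^(1/4) = 238.3 K.
ΔT = T_surf − T_eq = 357 − 238.3.

ΔT ≈ 118.7 K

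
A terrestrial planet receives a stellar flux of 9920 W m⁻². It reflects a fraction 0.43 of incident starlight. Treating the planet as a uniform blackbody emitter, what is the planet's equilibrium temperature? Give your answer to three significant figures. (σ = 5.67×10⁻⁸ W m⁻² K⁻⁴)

T_eq ≈ 397 K

Energy balance: absorbed = emitted ⇒ πR²·S(1−A) = 4πR²·σT_eq⁴, so T_eq⁴ = S(1−A)/(4σ).
T_eq = [9920 × 0.57 / (4 × 5.67×10⁻⁸)]^(1/4) = (2.49×10¹⁰)^(1/4) = 397 K.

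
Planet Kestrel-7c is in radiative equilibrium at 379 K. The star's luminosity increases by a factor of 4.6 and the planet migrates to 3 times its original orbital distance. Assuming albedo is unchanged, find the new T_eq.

T_eq ∝ L^(1/4) · d^(−1/2).
T′ = 379 × 4.6^(1/4) / 3^(1/2) = 320 K.

T_eq ≈ 320 K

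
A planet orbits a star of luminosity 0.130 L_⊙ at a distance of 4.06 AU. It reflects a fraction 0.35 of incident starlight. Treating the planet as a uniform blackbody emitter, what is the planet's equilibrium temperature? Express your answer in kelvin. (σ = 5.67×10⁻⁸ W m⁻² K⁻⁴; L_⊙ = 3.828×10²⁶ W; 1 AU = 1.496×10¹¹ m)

d = 4.06 AU = 6.07×10¹¹ m.
L = 0.130 × 3.828×10²⁶ = 4.98×10²⁵ W.
Flux: S = L/(4πd²) = 4.98×10²⁵/(4π×(6.07×10¹¹)²) = 10.7 W m⁻².
Energy balance: absorbed = emitted ⇒ πR²·S(1−A) = 4πR²·σT_eq⁴, so T_eq⁴ = S(1−A)/(4σ).
T_eq = [10.7 × 0.65 / (4 × 5.67×10⁻⁸)]^(1/4) = (3.08×10⁷)^(1/4) = 74.5 K.

T_eq ≈ 74.5 K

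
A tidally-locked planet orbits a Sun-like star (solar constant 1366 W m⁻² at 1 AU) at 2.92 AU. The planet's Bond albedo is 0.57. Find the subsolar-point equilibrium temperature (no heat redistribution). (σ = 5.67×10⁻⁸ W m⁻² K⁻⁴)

T_ss ≈ 187 K

Flux at 2.92 AU: S = 1366/2.92² = 160 W m⁻².
At the subsolar point the surface absorbs S(1−A) and emits σT⁴ per unit area — no factor of 4, since only the local patch is in balance.
T = [160 × 0.43 / 5.67×10⁻⁸]^(1/4) = (1.21×10⁹)^(1/4) = 187 K.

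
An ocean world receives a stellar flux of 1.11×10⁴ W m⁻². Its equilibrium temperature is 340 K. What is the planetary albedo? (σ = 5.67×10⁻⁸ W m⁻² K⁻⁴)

From T_eq⁴ = S(1−A)/(4σ): 1−A = 4σT_eq⁴/S.
1−A = 4 × 5.67×10⁻⁸ × (340)⁴ / 1.11×10⁴ = 0.273.

A ≈ 0.73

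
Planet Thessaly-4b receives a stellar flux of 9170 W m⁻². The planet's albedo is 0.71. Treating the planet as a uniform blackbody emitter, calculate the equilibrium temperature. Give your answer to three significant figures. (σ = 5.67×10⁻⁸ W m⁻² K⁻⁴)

T_eq ≈ 329 K

Energy balance: absorbed = emitted ⇒ πR²·S(1−A) = 4πR²·σT_eq⁴, so T_eq⁴ = S(1−A)/(4σ).
T_eq = [9170 × 0.29 / (4 × 5.67×10⁻⁸)]^(1/4) = (1.17×10¹⁰)^(1/4) = 329 K.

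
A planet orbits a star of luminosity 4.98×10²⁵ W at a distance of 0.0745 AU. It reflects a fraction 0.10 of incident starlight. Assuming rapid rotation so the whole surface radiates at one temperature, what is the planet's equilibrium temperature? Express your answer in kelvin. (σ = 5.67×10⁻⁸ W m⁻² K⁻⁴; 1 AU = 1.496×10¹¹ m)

d = 0.0745 AU = 1.11×10¹⁰ m.
Flux: S = L/(4πd²) = 4.98×10²⁵/(4π×(1.11×10¹⁰)²) = 3.19×10⁴ W m⁻².
Energy balance: absorbed = emitted ⇒ πR²·S(1−A) = 4πR²·σT_eq⁴, so T_eq⁴ = S(1−A)/(4σ).
T_eq = [3.19×10⁴ × 0.90 / (4 × 5.67×10⁻⁸)]^(1/4) = (1.27×10¹¹)^(1/4) = 597 K.

T_eq ≈ 597 K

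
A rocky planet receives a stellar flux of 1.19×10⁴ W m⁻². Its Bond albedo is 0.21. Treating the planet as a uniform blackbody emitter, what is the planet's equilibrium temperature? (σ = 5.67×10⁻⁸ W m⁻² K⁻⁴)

T_eq ≈ 451 K

Energy balance: absorbed = emitted ⇒ πR²·S(1−A) = 4πR²·σT_eq⁴, so T_eq⁴ = S(1−A)/(4σ).
T_eq = [1.19×10⁴ × 0.79 / (4 × 5.67×10⁻⁸)]^(1/4) = (4.15×10¹⁰)^(1/4) = 451 K.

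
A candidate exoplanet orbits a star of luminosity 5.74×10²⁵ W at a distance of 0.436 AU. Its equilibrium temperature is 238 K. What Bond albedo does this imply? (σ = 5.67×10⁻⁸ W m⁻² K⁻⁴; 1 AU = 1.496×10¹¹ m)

d = 0.436 AU = 6.52×10¹⁰ m.
Flux: S = L/(4πd²) = 5.74×10²⁵/(4π×(6.52×10¹⁰)²) = 1070 W m⁻².
From T_eq⁴ = S(1−A)/(4σ): 1−A = 4σT_eq⁴/S.
1−A = 4 × 5.67×10⁻⁸ × (238)⁴ / 1070 = 0.678.

A ≈ 0.32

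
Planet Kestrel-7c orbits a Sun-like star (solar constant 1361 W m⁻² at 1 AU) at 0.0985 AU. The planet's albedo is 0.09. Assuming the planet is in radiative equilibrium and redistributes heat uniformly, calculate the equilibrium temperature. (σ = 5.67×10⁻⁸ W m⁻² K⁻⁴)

Flux at 0.0985 AU: S = 1361/0.0985² = 1.40×10⁵ W m⁻².
Energy balance: absorbed = emitted ⇒ πR²·S(1−A) = 4πR²·σT_eq⁴, so T_eq⁴ = S(1−A)/(4σ).
T_eq = [1.40×10⁵ × 0.91 / (4 × 5.67×10⁻⁸)]^(1/4) = (5.63×10¹¹)^(1/4) = 866 K.

T_eq ≈ 866 K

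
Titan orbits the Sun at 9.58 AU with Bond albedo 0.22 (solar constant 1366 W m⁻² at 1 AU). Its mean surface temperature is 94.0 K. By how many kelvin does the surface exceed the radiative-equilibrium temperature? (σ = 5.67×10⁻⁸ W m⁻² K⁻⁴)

ΔT ≈ 9.4 K

S = 1366/9.58² = 14.88 W m⁻².
T_eq = [S(1−A)/(4σ)]^(1/4) = [14.88×0.78/(4×5.67×10⁻⁸)]^(1/4) = 84.6 K.
ΔT = T_surf − T_eq = 94 − 84.6.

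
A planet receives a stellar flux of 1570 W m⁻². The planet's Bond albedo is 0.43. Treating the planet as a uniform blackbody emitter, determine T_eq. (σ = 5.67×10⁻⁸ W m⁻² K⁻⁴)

T_eq ≈ 251 K

Energy balance: absorbed = emitted ⇒ πR²·S(1−A) = 4πR²·σT_eq⁴, so T_eq⁴ = S(1−A)/(4σ).
T_eq = [1570 × 0.57 / (4 × 5.67×10⁻⁸)]^(1/4) = (3.95×10⁹)^(1/4) = 251 K.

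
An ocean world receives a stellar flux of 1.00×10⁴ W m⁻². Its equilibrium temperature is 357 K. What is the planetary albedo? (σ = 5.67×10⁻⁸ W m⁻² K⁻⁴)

From T_eq⁴ = S(1−A)/(4σ): 1−A = 4σT_eq⁴/S.
1−A = 4 × 5.67×10⁻⁸ × (357)⁴ / 1.00×10⁴ = 0.368.

A ≈ 0.63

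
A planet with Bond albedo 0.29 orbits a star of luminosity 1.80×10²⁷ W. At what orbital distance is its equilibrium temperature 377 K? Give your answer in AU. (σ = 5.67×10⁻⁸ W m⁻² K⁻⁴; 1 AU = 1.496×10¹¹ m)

From T_eq⁴ = L(1−A)/(16πσd²): d = √[L(1−A)/(16πσT_eq⁴)].
d = √[1.80×10²⁷ × 0.71 / (16π × 5.67×10⁻⁸ × (377)⁴)] = 1.49×10¹¹ m = 0.996 AU.

d ≈ 0.996 AU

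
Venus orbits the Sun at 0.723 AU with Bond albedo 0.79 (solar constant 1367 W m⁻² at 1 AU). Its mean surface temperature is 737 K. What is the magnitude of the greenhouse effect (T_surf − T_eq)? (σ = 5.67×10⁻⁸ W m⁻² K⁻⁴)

ΔT ≈ 515.2 K

S = 1367/0.723² = 2615 W m⁻².
T_eq = [S(1−A)/(4σ)]^(1/4) = [2615×0.21/(4×5.67×10⁻⁸)]^(1/4) = 221.8 K.
ΔT = T_surf − T_eq = 737 − 221.8.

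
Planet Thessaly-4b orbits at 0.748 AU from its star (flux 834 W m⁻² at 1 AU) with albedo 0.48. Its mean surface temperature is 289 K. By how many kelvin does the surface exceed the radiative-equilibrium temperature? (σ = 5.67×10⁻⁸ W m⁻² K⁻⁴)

ΔT ≈ 47.2 K

S = 834/0.748² = 1491 W m⁻².
T_eq = [S(1−A)/(4σ)]^(1/4) = [1491×0.52/(4×5.67×10⁻⁸)]^(1/4) = 241.8 K.
ΔT = T_surf − T_eq = 289 − 241.8.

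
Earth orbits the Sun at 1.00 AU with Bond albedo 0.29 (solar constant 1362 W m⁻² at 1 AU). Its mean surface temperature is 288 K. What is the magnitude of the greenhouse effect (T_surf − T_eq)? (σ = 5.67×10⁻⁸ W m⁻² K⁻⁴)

S = 1362/1.00² = 1362 W m⁻².
T_eq = [S(1−A)/(4σ)]^(1/4) = [1362×0.71/(4×5.67×10⁻⁸)]^(1/4) = 255.5 K.
ΔT = T_surf − T_eq = 288 − 255.5.

ΔT ≈ 32.5 K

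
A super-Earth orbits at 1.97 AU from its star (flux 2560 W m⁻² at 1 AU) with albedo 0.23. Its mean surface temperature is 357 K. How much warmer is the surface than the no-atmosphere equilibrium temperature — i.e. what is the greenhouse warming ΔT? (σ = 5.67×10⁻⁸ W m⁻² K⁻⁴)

ΔT ≈ 139.5 K

S = 2560/1.97² = 659.6 W m⁻².
T_eq = [S(1−A)/(4σ)]^(1/4) = [659.6×0.77/(4×5.67×10⁻⁸)]^(1/4) = 217.5 K.
ΔT = T_surf − T_eq = 357 − 217.5.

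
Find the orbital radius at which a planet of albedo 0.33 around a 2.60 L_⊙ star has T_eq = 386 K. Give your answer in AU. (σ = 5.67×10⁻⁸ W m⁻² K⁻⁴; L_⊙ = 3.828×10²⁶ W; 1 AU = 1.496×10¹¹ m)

d ≈ 0.686 AU

L = 2.60 × 3.828×10²⁶ = 9.95×10²⁶ W.
From T_eq⁴ = L(1−A)/(16πσd²): d = √[L(1−A)/(16πσT_eq⁴)].
d = √[9.95×10²⁶ × 0.67 / (16π × 5.67×10⁻⁸ × (386)⁴)] = 1.03×10¹¹ m = 0.686 AU.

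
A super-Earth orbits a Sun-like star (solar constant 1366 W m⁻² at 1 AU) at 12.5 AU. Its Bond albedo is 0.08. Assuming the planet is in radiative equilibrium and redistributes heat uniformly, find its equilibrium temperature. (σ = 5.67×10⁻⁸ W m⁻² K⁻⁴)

T_eq ≈ 77.2 K

Flux at 12.5 AU: S = 1366/12.5² = 8.74 W m⁻².
Energy balance: absorbed = emitted ⇒ πR²·S(1−A) = 4πR²·σT_eq⁴, so T_eq⁴ = S(1−A)/(4σ).
T_eq = [8.74 × 0.92 / (4 × 5.67×10⁻⁸)]^(1/4) = (3.55×10⁷)^(1/4) = 77.2 K.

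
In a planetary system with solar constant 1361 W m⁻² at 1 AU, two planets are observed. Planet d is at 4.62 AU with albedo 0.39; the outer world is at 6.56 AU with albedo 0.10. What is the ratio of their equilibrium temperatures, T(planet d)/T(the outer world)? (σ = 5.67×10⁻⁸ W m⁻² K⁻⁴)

T₁/T₂ ≈ 1.081

T_eq = [S₀(1−A)/(4σd²)]^(1/4), so T ∝ (1−A)^(1/4) / √d.
T₁ = [1361×0.61/(4×5.67×10⁻⁸×4.62²)]^(1/4) = 114.44 K.
T₂ = [1361×0.90/(4×5.67×10⁻⁸×6.56²)]^(1/4) = 105.84 K.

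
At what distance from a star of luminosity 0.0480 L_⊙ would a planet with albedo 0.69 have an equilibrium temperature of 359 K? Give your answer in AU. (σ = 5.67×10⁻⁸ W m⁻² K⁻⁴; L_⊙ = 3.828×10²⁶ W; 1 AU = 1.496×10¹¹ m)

d ≈ 0.0733 AU

L = 0.0480 × 3.828×10²⁶ = 1.84×10²⁵ W.
From T_eq⁴ = L(1−A)/(16πσd²): d = √[L(1−A)/(16πσT_eq⁴)].
d = √[1.84×10²⁵ × 0.31 / (16π × 5.67×10⁻⁸ × (359)⁴)] = 1.10×10¹⁰ m = 0.0733 AU.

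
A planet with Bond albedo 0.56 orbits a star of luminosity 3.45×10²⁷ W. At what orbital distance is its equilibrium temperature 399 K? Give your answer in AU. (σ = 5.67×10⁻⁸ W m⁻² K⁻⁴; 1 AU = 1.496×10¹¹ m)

From T_eq⁴ = L(1−A)/(16πσd²): d = √[L(1−A)/(16πσT_eq⁴)].
d = √[3.45×10²⁷ × 0.44 / (16π × 5.67×10⁻⁸ × (399)⁴)] = 1.45×10¹¹ m = 0.969 AU.

d ≈ 0.969 AU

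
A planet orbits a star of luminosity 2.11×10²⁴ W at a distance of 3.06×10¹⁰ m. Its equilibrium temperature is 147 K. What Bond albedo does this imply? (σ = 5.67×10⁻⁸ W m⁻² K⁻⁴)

Flux: S = L/(4πd²) = 2.11×10²⁴/(4π×(3.06×10¹⁰)²) = 179 W m⁻².
From T_eq⁴ = S(1−A)/(4σ): 1−A = 4σT_eq⁴/S.
1−A = 4 × 5.67×10⁻⁸ × (147)⁴ / 179 = 0.591.

A ≈ 0.41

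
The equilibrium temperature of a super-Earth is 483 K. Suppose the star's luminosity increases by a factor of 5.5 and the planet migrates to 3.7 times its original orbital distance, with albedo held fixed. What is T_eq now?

T_eq ∝ L^(1/4) · d^(−1/2).
T′ = 483 × 5.5^(1/4) / 3.7^(1/2) = 385 K.

T_eq ≈ 385 K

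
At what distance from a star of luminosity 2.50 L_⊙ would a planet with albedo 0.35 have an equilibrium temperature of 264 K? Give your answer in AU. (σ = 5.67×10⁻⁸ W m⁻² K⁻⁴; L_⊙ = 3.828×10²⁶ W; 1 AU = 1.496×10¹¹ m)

d ≈ 1.42 AU

L = 2.50 × 3.828×10²⁶ = 9.57×10²⁶ W.
From T_eq⁴ = L(1−A)/(16πσd²): d = √[L(1−A)/(16πσT_eq⁴)].
d = √[9.57×10²⁶ × 0.65 / (16π × 5.67×10⁻⁸ × (264)⁴)] = 2.12×10¹¹ m = 1.42 AU.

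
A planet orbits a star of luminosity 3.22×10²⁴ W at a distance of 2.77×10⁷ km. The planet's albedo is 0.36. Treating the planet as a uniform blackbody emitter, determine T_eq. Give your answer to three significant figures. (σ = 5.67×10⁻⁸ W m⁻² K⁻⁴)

d = 2.77×10⁷ km = 2.77×10¹⁰ m.
Flux: S = L/(4πd²) = 3.22×10²⁴/(4π×(2.77×10¹⁰)²) = 334 W m⁻².
Energy balance: absorbed = emitted ⇒ πR²·S(1−A) = 4πR²·σT_eq⁴, so T_eq⁴ = S(1−A)/(4σ).
T_eq = [334 × 0.64 / (4 × 5.67×10⁻⁸)]^(1/4) = (9.42×10⁸)^(1/4) = 175 K.

T_eq ≈ 175 K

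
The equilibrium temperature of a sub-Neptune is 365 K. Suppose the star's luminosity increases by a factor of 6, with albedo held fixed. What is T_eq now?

T_eq ∝ L^(1/4) · d^(−1/2).
T′ = 365 × 6^(1/4) = 571 K.

T_eq ≈ 571 K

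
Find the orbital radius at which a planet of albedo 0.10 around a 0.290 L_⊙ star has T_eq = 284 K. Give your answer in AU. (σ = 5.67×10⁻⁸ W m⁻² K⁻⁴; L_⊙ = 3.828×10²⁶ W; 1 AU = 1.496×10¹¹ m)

L = 0.290 × 3.828×10²⁶ = 1.11×10²⁶ W.
From T_eq⁴ = L(1−A)/(16πσd²): d = √[L(1−A)/(16πσT_eq⁴)].
d = √[1.11×10²⁶ × 0.90 / (16π × 5.67×10⁻⁸ × (284)⁴)] = 7.34×10¹⁰ m = 0.491 AU.

d ≈ 0.491 AU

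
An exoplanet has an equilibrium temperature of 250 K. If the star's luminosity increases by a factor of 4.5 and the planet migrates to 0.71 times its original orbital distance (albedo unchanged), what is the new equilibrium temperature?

T_eq ≈ 432 K

T_eq ∝ L^(1/4) · d^(−1/2).
T′ = 250 × 4.5^(1/4) / 0.71^(1/2) = 432 K.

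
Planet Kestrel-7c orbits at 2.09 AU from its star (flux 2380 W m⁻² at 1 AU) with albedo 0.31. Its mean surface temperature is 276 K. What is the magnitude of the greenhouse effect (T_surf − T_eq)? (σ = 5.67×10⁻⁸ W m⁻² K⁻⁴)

ΔT ≈ 74.2 K

S = 2380/2.09² = 544.9 W m⁻².
T_eq = [S(1−A)/(4σ)]^(1/4) = [544.9×0.69/(4×5.67×10⁻⁸)]^(1/4) = 201.8 K.
ΔT = T_surf − T_eq = 276 − 201.8.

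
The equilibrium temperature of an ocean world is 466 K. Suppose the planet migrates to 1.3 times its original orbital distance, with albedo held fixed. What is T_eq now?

T_eq ≈ 409 K

T_eq ∝ L^(1/4) · d^(−1/2).
T′ = 466 / 1.3^(1/2) = 409 K.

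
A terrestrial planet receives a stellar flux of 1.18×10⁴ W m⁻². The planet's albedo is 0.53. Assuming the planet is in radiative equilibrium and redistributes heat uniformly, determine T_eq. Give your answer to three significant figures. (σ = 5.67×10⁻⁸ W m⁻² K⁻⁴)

T_eq ≈ 395 K

Energy balance: absorbed = emitted ⇒ πR²·S(1−A) = 4πR²·σT_eq⁴, so T_eq⁴ = S(1−A)/(4σ).
T_eq = [1.18×10⁴ × 0.47 / (4 × 5.67×10⁻⁸)]^(1/4) = (2.45×10¹⁰)^(1/4) = 395 K.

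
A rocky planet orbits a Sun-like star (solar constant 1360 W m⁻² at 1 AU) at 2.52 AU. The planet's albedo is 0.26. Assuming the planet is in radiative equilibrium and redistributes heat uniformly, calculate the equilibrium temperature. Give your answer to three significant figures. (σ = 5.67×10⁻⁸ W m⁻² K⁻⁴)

T_eq ≈ 163 K

Flux at 2.52 AU: S = 1360/2.52² = 214 W m⁻².
Energy balance: absorbed = emitted ⇒ πR²·S(1−A) = 4πR²·σT_eq⁴, so T_eq⁴ = S(1−A)/(4σ).
T_eq = [214 × 0.74 / (4 × 5.67×10⁻⁸)]^(1/4) = (6.99×10⁸)^(1/4) = 163 K.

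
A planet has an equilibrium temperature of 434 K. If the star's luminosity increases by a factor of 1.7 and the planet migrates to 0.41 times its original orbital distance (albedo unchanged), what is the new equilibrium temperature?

T_eq ≈ 774 K

T_eq ∝ L^(1/4) · d^(−1/2).
T′ = 434 × 1.7^(1/4) / 0.41^(1/2) = 774 K.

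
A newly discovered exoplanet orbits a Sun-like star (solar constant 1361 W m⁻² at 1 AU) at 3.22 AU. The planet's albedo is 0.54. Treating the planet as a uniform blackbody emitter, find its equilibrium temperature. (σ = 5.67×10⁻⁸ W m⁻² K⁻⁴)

T_eq ≈ 128 K

Flux at 3.22 AU: S = 1361/3.22² = 131 W m⁻².
Energy balance: absorbed = emitted ⇒ πR²·S(1−A) = 4πR²·σT_eq⁴, so T_eq⁴ = S(1−A)/(4σ).
T_eq = [131 × 0.46 / (4 × 5.67×10⁻⁸)]^(1/4) = (2.66×10⁸)^(1/4) = 128 K.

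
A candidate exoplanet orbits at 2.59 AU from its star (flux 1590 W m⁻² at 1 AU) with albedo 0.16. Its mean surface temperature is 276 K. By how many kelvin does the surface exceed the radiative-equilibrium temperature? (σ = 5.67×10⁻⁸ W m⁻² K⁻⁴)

S = 1590/2.59² = 237.0 W m⁻².
T_eq = [S(1−A)/(4σ)]^(1/4) = [237.0×0.84/(4×5.67×10⁻⁸)]^(1/4) = 172.1 K.
ΔT = T_surf − T_eq = 276 − 172.1.

ΔT ≈ 103.9 K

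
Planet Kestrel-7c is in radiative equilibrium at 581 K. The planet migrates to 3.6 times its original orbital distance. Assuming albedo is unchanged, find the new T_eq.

T_eq ≈ 306 K

T_eq ∝ L^(1/4) · d^(−1/2).
T′ = 581 / 3.6^(1/2) = 306 K.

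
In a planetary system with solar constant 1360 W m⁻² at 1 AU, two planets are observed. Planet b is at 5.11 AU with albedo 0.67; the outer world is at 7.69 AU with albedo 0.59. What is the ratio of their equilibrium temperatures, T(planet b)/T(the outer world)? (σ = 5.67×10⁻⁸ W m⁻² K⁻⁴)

T₁/T₂ ≈ 1.162

T_eq = [S₀(1−A)/(4σd²)]^(1/4), so T ∝ (1−A)^(1/4) / √d.
T₁ = [1360×0.33/(4×5.67×10⁻⁸×5.11²)]^(1/4) = 93.30 K.
T₂ = [1360×0.41/(4×5.67×10⁻⁸×7.69²)]^(1/4) = 80.30 K.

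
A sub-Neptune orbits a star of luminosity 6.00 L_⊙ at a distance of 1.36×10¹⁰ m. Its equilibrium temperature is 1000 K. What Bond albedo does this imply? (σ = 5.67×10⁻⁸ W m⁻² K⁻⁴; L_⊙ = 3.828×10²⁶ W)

L = 6.00 × 3.828×10²⁶ = 2.30×10²⁷ W.
Flux: S = L/(4πd²) = 2.30×10²⁷/(4π×(1.36×10¹⁰)²) = 9.88×10⁵ W m⁻².
From T_eq⁴ = S(1−A)/(4σ): 1−A = 4σT_eq⁴/S.
1−A = 4 × 5.67×10⁻⁸ × (1000)⁴ / 9.88×10⁵ = 0.230.

A ≈ 0.77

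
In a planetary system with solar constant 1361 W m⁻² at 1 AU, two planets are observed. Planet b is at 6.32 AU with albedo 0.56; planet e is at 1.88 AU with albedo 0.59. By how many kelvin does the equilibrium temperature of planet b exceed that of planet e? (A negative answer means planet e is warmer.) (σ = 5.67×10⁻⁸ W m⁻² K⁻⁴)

ΔT ≈ -72.3 K

T_eq = [S₀(1−A)/(4σd²)]^(1/4), so T ∝ (1−A)^(1/4) / √d.
T₁ = [1361×0.44/(4×5.67×10⁻⁸×6.32²)]^(1/4) = 90.17 K.
T₂ = [1361×0.41/(4×5.67×10⁻⁸×1.88²)]^(1/4) = 162.43 K.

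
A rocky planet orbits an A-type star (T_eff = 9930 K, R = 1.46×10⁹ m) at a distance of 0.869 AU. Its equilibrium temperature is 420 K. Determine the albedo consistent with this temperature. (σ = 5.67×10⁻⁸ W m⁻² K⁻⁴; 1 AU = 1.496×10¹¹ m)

A ≈ 0.90

d = 0.869 AU = 1.30×10¹¹ m.
L = 4πR_⋆²σT_⋆⁴ = 4π(1.46×10⁹)² × 5.67×10⁻⁸ × (9930)⁴ = 1.48×10²⁸ W.
S = L/(4πd²) = 6.95×10⁴ W m⁻².
From T_eq⁴ = S(1−A)/(4σ): 1−A = 4σT_eq⁴/S.
1−A = 4 × 5.67×10⁻⁸ × (420)⁴ / 6.95×10⁴ = 0.101.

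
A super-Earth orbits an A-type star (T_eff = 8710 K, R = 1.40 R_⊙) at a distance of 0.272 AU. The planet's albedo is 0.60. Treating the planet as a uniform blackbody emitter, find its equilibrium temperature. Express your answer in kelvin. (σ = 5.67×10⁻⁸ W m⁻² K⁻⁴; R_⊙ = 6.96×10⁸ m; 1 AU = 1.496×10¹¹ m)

R_⋆ = 1.40 × 6.96×10⁸ = 9.74×10⁸ m.
d = 0.272 AU = 4.07×10¹⁰ m.
L = 4πR_⋆²σT_⋆⁴ = 4π(9.74×10⁸)² × 5.67×10⁻⁸ × (8710)⁴ = 3.89×10²⁷ W.
S = L/(4πd²) = 1.87×10⁵ W m⁻².
Energy balance: absorbed = emitted ⇒ πR²·S(1−A) = 4πR²·σT_eq⁴, so T_eq⁴ = S(1−A)/(4σ).
T_eq = [1.87×10⁵ × 0.40 / (4 × 5.67×10⁻⁸)]^(1/4) = (3.30×10¹¹)^(1/4) = 758 K.

T_eq ≈ 758 K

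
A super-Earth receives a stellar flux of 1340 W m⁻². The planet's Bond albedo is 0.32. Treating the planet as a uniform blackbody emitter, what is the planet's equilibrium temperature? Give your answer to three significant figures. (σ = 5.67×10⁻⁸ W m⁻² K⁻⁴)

T_eq ≈ 252 K

Energy balance: absorbed = emitted ⇒ πR²·S(1−A) = 4πR²·σT_eq⁴, so T_eq⁴ = S(1−A)/(4σ).
T_eq = [1340 × 0.68 / (4 × 5.67×10⁻⁸)]^(1/4) = (4.02×10⁹)^(1/4) = 252 K.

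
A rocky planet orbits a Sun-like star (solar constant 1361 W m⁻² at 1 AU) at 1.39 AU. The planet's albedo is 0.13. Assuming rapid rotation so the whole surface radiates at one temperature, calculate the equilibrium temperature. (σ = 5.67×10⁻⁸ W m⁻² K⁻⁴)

T_eq ≈ 228 K

Flux at 1.39 AU: S = 1361/1.39² = 704 W m⁻².
Energy balance: absorbed = emitted ⇒ πR²·S(1−A) = 4πR²·σT_eq⁴, so T_eq⁴ = S(1−A)/(4σ).
T_eq = [704 × 0.87 / (4 × 5.67×10⁻⁸)]^(1/4) = (2.70×10⁹)^(1/4) = 228 K.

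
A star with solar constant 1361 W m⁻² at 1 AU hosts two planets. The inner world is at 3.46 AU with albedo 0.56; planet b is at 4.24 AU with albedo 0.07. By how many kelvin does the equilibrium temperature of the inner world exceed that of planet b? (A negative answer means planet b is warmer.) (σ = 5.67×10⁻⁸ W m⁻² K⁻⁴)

ΔT ≈ -10.9 K

T_eq = [S₀(1−A)/(4σd²)]^(1/4), so T ∝ (1−A)^(1/4) / √d.
T₁ = [1361×0.44/(4×5.67×10⁻⁸×3.46²)]^(1/4) = 121.86 K.
T₂ = [1361×0.93/(4×5.67×10⁻⁸×4.24²)]^(1/4) = 132.74 K.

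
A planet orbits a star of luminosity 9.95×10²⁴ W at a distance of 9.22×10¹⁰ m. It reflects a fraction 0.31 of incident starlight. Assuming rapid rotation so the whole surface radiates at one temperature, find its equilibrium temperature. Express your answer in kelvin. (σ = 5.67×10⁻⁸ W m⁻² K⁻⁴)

Flux: S = L/(4πd²) = 9.95×10²⁴/(4π×(9.22×10¹⁰)²) = 93.1 W m⁻².
Energy balance: absorbed = emitted ⇒ πR²·S(1−A) = 4πR²·σT_eq⁴, so T_eq⁴ = S(1−A)/(4σ).
T_eq = [93.1 × 0.69 / (4 × 5.67×10⁻⁸)]^(1/4) = (2.83×10⁸)^(1/4) = 130 K.

T_eq ≈ 130 K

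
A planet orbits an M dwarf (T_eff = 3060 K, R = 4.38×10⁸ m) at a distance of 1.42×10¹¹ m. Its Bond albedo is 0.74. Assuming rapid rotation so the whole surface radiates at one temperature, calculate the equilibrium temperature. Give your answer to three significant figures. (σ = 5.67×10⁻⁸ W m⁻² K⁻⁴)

T_eq ≈ 85.8 K

L = 4πR_⋆²σT_⋆⁴ = 4π(4.38×10⁸)² × 5.67×10⁻⁸ × (3060)⁴ = 1.20×10²⁵ W.
S = L/(4πd²) = 47.3 W m⁻².
Energy balance: absorbed = emitted ⇒ πR²·S(1−A) = 4πR²·σT_eq⁴, so T_eq⁴ = S(1−A)/(4σ).
T_eq = [47.3 × 0.26 / (4 × 5.67×10⁻⁸)]^(1/4) = (5.42×10⁷)^(1/4) = 85.8 K.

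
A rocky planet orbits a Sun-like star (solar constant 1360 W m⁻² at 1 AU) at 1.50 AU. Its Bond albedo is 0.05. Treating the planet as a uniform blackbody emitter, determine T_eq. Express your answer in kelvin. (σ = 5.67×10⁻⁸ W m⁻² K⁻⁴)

T_eq ≈ 224 K

Flux at 1.50 AU: S = 1360/1.50² = 604 W m⁻².
Energy balance: absorbed = emitted ⇒ πR²·S(1−A) = 4πR²·σT_eq⁴, so T_eq⁴ = S(1−A)/(4σ).
T_eq = [604 × 0.95 / (4 × 5.67×10⁻⁸)]^(1/4) = (2.53×10⁹)^(1/4) = 224 K.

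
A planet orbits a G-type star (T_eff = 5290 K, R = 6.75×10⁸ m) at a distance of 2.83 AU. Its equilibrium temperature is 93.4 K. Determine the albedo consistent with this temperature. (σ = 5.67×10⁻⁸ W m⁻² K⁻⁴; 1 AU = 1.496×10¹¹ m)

d = 2.83 AU = 4.23×10¹¹ m.
L = 4πR_⋆²σT_⋆⁴ = 4π(6.75×10⁸)² × 5.67×10⁻⁸ × (5290)⁴ = 2.54×10²⁶ W.
S = L/(4πd²) = 113 W m⁻².
From T_eq⁴ = S(1−A)/(4σ): 1−A = 4σT_eq⁴/S.
1−A = 4 × 5.67×10⁻⁸ × (93.4)⁴ / 113 = 0.153.

A ≈ 0.85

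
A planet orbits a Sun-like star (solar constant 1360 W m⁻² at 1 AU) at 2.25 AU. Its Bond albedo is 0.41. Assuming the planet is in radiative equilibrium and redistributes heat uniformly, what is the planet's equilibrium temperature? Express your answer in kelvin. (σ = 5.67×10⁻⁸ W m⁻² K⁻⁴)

Flux at 2.25 AU: S = 1360/2.25² = 269 W m⁻².
Energy balance: absorbed = emitted ⇒ πR²·S(1−A) = 4πR²·σT_eq⁴, so T_eq⁴ = S(1−A)/(4σ).
T_eq = [269 × 0.59 / (4 × 5.67×10⁻⁸)]^(1/4) = (6.99×10⁸)^(1/4) = 163 K.

T_eq ≈ 163 K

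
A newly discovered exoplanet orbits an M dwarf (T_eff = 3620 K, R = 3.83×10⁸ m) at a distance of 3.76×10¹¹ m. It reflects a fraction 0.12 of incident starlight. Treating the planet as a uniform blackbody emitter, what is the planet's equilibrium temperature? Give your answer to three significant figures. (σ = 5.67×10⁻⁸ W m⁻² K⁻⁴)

T_eq ≈ 79.1 K

L = 4πR_⋆²σT_⋆⁴ = 4π(3.83×10⁸)² × 5.67×10⁻⁸ × (3620)⁴ = 1.79×10²⁵ W.
S = L/(4πd²) = 10.1 W m⁻².
Energy balance: absorbed = emitted ⇒ πR²·S(1−A) = 4πR²·σT_eq⁴, so T_eq⁴ = S(1−A)/(4σ).
T_eq = [10.1 × 0.88 / (4 × 5.67×10⁻⁸)]^(1/4) = (3.92×10⁷)^(1/4) = 79.1 K.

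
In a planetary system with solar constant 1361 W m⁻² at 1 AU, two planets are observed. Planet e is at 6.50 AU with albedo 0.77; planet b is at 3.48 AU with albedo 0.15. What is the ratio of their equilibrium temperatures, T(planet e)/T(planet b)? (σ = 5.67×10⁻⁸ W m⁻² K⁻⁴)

T_eq = [S₀(1−A)/(4σd²)]^(1/4), so T ∝ (1−A)^(1/4) / √d.
T₁ = [1361×0.23/(4×5.67×10⁻⁸×6.50²)]^(1/4) = 75.60 K.
T₂ = [1361×0.85/(4×5.67×10⁻⁸×3.48²)]^(1/4) = 143.26 K.

T₁/T₂ ≈ 0.528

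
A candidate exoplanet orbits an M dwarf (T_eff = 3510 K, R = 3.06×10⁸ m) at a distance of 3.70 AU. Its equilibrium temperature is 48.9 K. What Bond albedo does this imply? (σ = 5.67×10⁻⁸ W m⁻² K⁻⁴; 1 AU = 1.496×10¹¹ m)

d = 3.70 AU = 5.54×10¹¹ m.
L = 4πR_⋆²σT_⋆⁴ = 4π(3.06×10⁸)² × 5.67×10⁻⁸ × (3510)⁴ = 1.01×10²⁵ W.
S = L/(4πd²) = 2.63 W m⁻².
From T_eq⁴ = S(1−A)/(4σ): 1−A = 4σT_eq⁴/S.
1−A = 4 × 5.67×10⁻⁸ × (48.9)⁴ / 2.63 = 0.493.

A ≈ 0.51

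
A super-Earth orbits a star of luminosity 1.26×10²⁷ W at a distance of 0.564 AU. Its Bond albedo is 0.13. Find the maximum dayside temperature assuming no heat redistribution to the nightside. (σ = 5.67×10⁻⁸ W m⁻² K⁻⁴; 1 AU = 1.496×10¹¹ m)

T_ss ≈ 682 K

d = 0.564 AU = 8.44×10¹⁰ m.
Flux: S = L/(4πd²) = 1.26×10²⁷/(4π×(8.44×10¹⁰)²) = 1.41×10⁴ W m⁻².
With no redistribution each surface element balances locally: S(1−A) = σT⁴.
T = [1.41×10⁴ × 0.87 / 5.67×10⁻⁸]^(1/4) = (2.16×10¹¹)^(1/4) = 682 K.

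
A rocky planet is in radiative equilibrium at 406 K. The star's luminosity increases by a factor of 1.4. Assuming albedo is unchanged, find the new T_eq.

T_eq ≈ 442 K

T_eq ∝ L^(1/4) · d^(−1/2).
T′ = 406 × 1.4^(1/4) = 442 K.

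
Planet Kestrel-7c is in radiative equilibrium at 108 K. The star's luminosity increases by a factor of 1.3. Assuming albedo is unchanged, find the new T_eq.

T_eq ≈ 115 K

T_eq ∝ L^(1/4) · d^(−1/2).
T′ = 108 × 1.3^(1/4) = 115 K.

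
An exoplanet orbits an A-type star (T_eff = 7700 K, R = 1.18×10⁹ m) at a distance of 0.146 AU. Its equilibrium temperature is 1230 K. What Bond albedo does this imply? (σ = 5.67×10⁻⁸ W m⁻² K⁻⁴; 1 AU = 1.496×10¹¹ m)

d = 0.146 AU = 2.18×10¹⁰ m.
L = 4πR_⋆²σT_⋆⁴ = 4π(1.18×10⁹)² × 5.67×10⁻⁸ × (7700)⁴ = 3.49×10²⁷ W.
S = L/(4πd²) = 5.82×10⁵ W m⁻².
From T_eq⁴ = S(1−A)/(4σ): 1−A = 4σT_eq⁴/S.
1−A = 4 × 5.67×10⁻⁸ × (1230)⁴ / 5.82×10⁵ = 0.892.

A ≈ 0.11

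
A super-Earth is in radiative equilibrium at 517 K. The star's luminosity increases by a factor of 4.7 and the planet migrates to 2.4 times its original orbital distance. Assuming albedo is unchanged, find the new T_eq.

T_eq ∝ L^(1/4) · d^(−1/2).
T′ = 517 × 4.7^(1/4) / 2.4^(1/2) = 491 K.

T_eq ≈ 491 K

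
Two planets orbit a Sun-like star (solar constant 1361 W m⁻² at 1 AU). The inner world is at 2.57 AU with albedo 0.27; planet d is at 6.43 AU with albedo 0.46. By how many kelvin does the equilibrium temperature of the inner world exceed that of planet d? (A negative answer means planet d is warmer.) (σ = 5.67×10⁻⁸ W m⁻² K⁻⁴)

T_eq = [S₀(1−A)/(4σd²)]^(1/4), so T ∝ (1−A)^(1/4) / √d.
T₁ = [1361×0.73/(4×5.67×10⁻⁸×2.57²)]^(1/4) = 160.48 K.
T₂ = [1361×0.54/(4×5.67×10⁻⁸×6.43²)]^(1/4) = 94.09 K.

ΔT ≈ 66.4 K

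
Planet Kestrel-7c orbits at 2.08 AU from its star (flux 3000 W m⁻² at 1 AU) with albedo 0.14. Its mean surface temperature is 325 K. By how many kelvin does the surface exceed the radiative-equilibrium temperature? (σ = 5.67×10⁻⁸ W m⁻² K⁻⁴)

S = 3000/2.08² = 693.4 W m⁻².
T_eq = [S(1−A)/(4σ)]^(1/4) = [693.4×0.86/(4×5.67×10⁻⁸)]^(1/4) = 226.4 K.
ΔT = T_surf − T_eq = 325 − 226.4.

ΔT ≈ 98.6 K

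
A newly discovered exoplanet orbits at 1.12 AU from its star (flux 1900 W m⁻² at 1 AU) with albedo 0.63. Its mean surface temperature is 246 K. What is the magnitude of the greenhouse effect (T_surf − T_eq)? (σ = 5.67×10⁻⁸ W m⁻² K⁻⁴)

S = 1900/1.12² = 1515 W m⁻².
T_eq = [S(1−A)/(4σ)]^(1/4) = [1515×0.37/(4×5.67×10⁻⁸)]^(1/4) = 223.0 K.
ΔT = T_surf − T_eq = 246 − 223.0.

ΔT ≈ 23.0 K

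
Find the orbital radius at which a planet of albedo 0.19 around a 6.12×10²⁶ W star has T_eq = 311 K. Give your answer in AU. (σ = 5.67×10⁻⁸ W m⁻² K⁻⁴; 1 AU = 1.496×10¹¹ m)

d ≈ 0.911 AU

From T_eq⁴ = L(1−A)/(16πσd²): d = √[L(1−A)/(16πσT_eq⁴)].
d = √[6.12×10²⁶ × 0.81 / (16π × 5.67×10⁻⁸ × (311)⁴)] = 1.36×10¹¹ m = 0.911 AU.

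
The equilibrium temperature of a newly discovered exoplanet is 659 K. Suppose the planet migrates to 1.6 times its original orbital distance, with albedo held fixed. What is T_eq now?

T_eq ≈ 521 K

T_eq ∝ L^(1/4) · d^(−1/2).
T′ = 659 / 1.6^(1/2) = 521 K.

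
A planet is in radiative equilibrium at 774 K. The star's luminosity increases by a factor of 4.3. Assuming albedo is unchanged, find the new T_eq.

T_eq ∝ L^(1/4) · d^(−1/2).
T′ = 774 × 4.3^(1/4) = 1110 K.

T_eq ≈ 1110 K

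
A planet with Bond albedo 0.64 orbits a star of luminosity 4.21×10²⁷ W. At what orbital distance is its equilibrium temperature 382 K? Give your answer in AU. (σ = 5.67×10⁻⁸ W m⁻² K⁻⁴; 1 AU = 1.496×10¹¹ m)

From T_eq⁴ = L(1−A)/(16πσd²): d = √[L(1−A)/(16πσT_eq⁴)].
d = √[4.21×10²⁷ × 0.36 / (16π × 5.67×10⁻⁸ × (382)⁴)] = 1.58×10¹¹ m = 1.06 AU.

d ≈ 1.06 AU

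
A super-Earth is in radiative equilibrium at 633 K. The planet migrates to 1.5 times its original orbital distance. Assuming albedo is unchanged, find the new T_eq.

T_eq ≈ 517 K

T_eq ∝ L^(1/4) · d^(−1/2).
T′ = 633 / 1.5^(1/2) = 517 K.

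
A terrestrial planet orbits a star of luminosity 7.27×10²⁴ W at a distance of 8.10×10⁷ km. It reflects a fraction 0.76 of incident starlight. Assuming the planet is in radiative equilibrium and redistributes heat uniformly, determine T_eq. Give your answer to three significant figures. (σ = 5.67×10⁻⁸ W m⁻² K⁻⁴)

T_eq ≈ 98.3 K

d = 8.10×10⁷ km = 8.10×10¹⁰ m.
Flux: S = L/(4πd²) = 7.27×10²⁴/(4π×(8.10×10¹⁰)²) = 88.2 W m⁻².
Energy balance: absorbed = emitted ⇒ πR²·S(1−A) = 4πR²·σT_eq⁴, so T_eq⁴ = S(1−A)/(4σ).
T_eq = [88.2 × 0.24 / (4 × 5.67×10⁻⁸)]^(1/4) = (9.33×10⁷)^(1/4) = 98.3 K.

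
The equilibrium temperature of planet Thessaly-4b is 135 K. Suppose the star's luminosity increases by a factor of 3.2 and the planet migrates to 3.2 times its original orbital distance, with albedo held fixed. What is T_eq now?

T_eq ≈ 101 K

T_eq ∝ L^(1/4) · d^(−1/2).
T′ = 135 × 3.2^(1/4) / 3.2^(1/2) = 101 K.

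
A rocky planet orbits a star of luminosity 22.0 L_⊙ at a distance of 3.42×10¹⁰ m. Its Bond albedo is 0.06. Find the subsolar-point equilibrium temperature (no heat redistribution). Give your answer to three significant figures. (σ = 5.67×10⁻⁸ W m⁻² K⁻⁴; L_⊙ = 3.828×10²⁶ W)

L = 22.0 × 3.828×10²⁶ = 8.42×10²⁷ W.
Flux: S = L/(4πd²) = 8.42×10²⁷/(4π×(3.42×10¹⁰)²) = 5.73×10⁵ W m⁻².
At the subsolar point the surface absorbs S(1−A) and emits σT⁴ per unit area — no factor of 4, since only the local patch is in balance.
T = [5.73×10⁵ × 0.94 / 5.67×10⁻⁸]^(1/4) = (9.50×10¹²)^(1/4) = 1760 K.

T_ss ≈ 1760 K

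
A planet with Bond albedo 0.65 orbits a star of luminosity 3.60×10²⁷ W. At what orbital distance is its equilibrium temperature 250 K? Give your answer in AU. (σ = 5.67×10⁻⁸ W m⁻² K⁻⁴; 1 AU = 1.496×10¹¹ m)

From T_eq⁴ = L(1−A)/(16πσd²): d = √[L(1−A)/(16πσT_eq⁴)].
d = √[3.60×10²⁷ × 0.35 / (16π × 5.67×10⁻⁸ × (250)⁴)] = 3.36×10¹¹ m = 2.25 AU.

d ≈ 2.25 AU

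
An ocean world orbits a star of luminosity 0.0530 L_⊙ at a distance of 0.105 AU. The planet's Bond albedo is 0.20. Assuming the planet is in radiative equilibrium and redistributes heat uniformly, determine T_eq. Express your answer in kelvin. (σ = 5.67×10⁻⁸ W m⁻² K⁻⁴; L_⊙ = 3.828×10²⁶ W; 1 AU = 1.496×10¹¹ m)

d = 0.105 AU = 1.57×10¹⁰ m.
L = 0.0530 × 3.828×10²⁶ = 2.03×10²⁵ W.
Flux: S = L/(4πd²) = 2.03×10²⁵/(4π×(1.57×10¹⁰)²) = 6540 W m⁻².
Energy balance: absorbed = emitted ⇒ πR²·S(1−A) = 4πR²·σT_eq⁴, so T_eq⁴ = S(1−A)/(4σ).
T_eq = [6540 × 0.80 / (4 × 5.67×10⁻⁸)]^(1/4) = (2.31×10¹⁰)^(1/4) = 390 K.

T_eq ≈ 390 K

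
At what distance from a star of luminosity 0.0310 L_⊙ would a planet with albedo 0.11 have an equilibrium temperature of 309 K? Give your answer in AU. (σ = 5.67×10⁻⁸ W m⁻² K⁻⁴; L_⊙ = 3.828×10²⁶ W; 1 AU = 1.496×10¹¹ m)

d ≈ 0.135 AU

L = 0.0310 × 3.828×10²⁶ = 1.19×10²⁵ W.
From T_eq⁴ = L(1−A)/(16πσd²): d = √[L(1−A)/(16πσT_eq⁴)].
d = √[1.19×10²⁵ × 0.89 / (16π × 5.67×10⁻⁸ × (309)⁴)] = 2.02×10¹⁰ m = 0.135 AU.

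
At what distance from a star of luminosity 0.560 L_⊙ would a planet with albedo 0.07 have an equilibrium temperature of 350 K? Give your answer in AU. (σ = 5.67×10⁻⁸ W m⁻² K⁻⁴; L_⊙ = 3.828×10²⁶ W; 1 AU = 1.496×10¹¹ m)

d ≈ 0.456 AU

L = 0.560 × 3.828×10²⁶ = 2.14×10²⁶ W.
From T_eq⁴ = L(1−A)/(16πσd²): d = √[L(1−A)/(16πσT_eq⁴)].
d = √[2.14×10²⁶ × 0.93 / (16π × 5.67×10⁻⁸ × (350)⁴)] = 6.83×10¹⁰ m = 0.456 AU.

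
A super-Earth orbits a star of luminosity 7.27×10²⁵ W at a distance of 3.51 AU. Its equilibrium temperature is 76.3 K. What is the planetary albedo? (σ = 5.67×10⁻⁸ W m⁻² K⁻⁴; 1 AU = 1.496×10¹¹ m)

A ≈ 0.63

d = 3.51 AU = 5.25×10¹¹ m.
Flux: S = L/(4πd²) = 7.27×10²⁵/(4π×(5.25×10¹¹)²) = 21.0 W m⁻².
From T_eq⁴ = S(1−A)/(4σ): 1−A = 4σT_eq⁴/S.
1−A = 4 × 5.67×10⁻⁸ × (76.3)⁴ / 21.0 = 0.366.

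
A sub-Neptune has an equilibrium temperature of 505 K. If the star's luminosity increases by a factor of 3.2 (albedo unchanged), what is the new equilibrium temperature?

T_eq ∝ L^(1/4) · d^(−1/2).
T′ = 505 × 3.2^(1/4) = 675 K.

T_eq ≈ 675 K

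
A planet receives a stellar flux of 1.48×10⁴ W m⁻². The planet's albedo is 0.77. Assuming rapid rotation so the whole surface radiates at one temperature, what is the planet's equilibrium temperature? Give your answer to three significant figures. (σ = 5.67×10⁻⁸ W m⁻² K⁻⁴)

T_eq ≈ 350 K

Energy balance: absorbed = emitted ⇒ πR²·S(1−A) = 4πR²·σT_eq⁴, so T_eq⁴ = S(1−A)/(4σ).
T_eq = [1.48×10⁴ × 0.23 / (4 × 5.67×10⁻⁸)]^(1/4) = (1.50×10¹⁰)^(1/4) = 350 K.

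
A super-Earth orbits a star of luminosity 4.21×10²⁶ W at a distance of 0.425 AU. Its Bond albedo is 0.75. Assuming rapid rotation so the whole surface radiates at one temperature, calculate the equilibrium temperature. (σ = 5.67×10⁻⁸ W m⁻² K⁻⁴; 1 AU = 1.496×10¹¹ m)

T_eq ≈ 309 K

d = 0.425 AU = 6.36×10¹⁰ m.
Flux: S = L/(4πd²) = 4.21×10²⁶/(4π×(6.36×10¹⁰)²) = 8290 W m⁻².
Energy balance: absorbed = emitted ⇒ πR²·S(1−A) = 4πR²·σT_eq⁴, so T_eq⁴ = S(1−A)/(4σ).
T_eq = [8290 × 0.25 / (4 × 5.67×10⁻⁸)]^(1/4) = (9.14×10⁹)^(1/4) = 309 K.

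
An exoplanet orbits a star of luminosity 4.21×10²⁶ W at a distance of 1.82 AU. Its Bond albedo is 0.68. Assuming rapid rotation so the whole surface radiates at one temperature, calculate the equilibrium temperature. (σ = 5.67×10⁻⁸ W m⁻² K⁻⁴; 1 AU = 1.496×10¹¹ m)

T_eq ≈ 159 K

d = 1.82 AU = 2.72×10¹¹ m.
Flux: S = L/(4πd²) = 4.21×10²⁶/(4π×(2.72×10¹¹)²) = 452 W m⁻².
Energy balance: absorbed = emitted ⇒ πR²·S(1−A) = 4πR²·σT_eq⁴, so T_eq⁴ = S(1−A)/(4σ).
T_eq = [452 × 0.32 / (4 × 5.67×10⁻⁸)]^(1/4) = (6.38×10⁸)^(1/4) = 159 K.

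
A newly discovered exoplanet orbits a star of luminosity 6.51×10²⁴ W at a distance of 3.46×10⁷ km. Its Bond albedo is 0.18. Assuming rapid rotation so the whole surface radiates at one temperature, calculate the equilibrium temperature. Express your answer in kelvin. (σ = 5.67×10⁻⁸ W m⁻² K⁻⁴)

d = 3.46×10⁷ km = 3.46×10¹⁰ m.
Flux: S = L/(4πd²) = 6.51×10²⁴/(4π×(3.46×10¹⁰)²) = 433 W m⁻².
Energy balance: absorbed = emitted ⇒ πR²·S(1−A) = 4πR²·σT_eq⁴, so T_eq⁴ = S(1−A)/(4σ).
T_eq = [433 × 0.82 / (4 × 5.67×10⁻⁸)]^(1/4) = (1.56×10⁹)^(1/4) = 199 K.

T_eq ≈ 199 K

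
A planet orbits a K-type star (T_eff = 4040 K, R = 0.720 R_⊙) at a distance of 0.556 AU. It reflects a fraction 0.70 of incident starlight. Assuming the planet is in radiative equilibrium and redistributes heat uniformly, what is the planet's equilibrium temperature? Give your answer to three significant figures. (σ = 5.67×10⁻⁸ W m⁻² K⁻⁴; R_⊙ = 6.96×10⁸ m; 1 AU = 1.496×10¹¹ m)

T_eq ≈ 164 K

R_⋆ = 0.720 × 6.96×10⁸ = 5.01×10⁸ m.
d = 0.556 AU = 8.32×10¹⁰ m.
L = 4πR_⋆²σT_⋆⁴ = 4π(5.01×10⁸)² × 5.67×10⁻⁸ × (4040)⁴ = 4.77×10²⁵ W.
S = L/(4πd²) = 548 W m⁻².
Energy balance: absorbed = emitted ⇒ πR²·S(1−A) = 4πR²·σT_eq⁴, so T_eq⁴ = S(1−A)/(4σ).
T_eq = [548 × 0.30 / (4 × 5.67×10⁻⁸)]^(1/4) = (7.25×10⁸)^(1/4) = 164 K.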